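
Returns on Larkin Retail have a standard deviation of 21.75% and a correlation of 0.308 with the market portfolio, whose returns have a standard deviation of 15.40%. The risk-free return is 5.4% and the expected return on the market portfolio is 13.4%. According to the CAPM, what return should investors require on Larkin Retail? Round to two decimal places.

8.88%

β = ρ × σ_i / σ_m = 0.308 × 21.75% / 15.40% = 0.4350
MRP = 13.4% − 5.4% = 8.00%
E(R) = 5.4% + 0.4350 × 8.0% = 8.88%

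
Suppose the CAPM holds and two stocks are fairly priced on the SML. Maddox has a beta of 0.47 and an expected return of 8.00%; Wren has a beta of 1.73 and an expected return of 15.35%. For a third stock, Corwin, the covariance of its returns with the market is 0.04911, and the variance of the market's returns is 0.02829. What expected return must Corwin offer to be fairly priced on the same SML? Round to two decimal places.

MRP = (15.35% − 8.00%) / (1.73 − 0.47) = 5.8333%
R_f = 8.00% − 0.47 × 5.8333% = 5.2583%
β_Corwin = Cov / Var(R_m) = 0.04911 / 0.02829 = 1.7359
E(R_Corwin) = R_f + β × MRP = 5.2583% + 1.7359 × 5.8333% = 15.38%

15.38%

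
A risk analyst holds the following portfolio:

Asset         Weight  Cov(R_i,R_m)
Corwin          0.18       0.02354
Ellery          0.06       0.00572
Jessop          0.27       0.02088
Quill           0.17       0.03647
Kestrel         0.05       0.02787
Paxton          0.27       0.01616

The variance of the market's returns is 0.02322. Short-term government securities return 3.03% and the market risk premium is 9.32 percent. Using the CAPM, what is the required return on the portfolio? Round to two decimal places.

11.93%

β_Corwin = 0.02354 / 0.02322 = 1.0138
β_Ellery = 0.00572 / 0.02322 = 0.2463
β_Jessop = 0.02088 / 0.02322 = 0.8992
β_Quill = 0.03647 / 0.02322 = 1.5706
β_Kestrel = 0.02787 / 0.02322 = 1.2003
β_Paxton = 0.01616 / 0.02322 = 0.6960
β_P = Σ w_i β_i = 0.18×1.0138 + 0.06×0.2463 + 0.27×0.8992 + 0.17×1.5706 + 0.05×1.2003 + 0.27×0.6960 = 0.9550
E(R_P) = R_f + β_P × MRP = 3.03% + 0.9550 × 9.32% = 11.93%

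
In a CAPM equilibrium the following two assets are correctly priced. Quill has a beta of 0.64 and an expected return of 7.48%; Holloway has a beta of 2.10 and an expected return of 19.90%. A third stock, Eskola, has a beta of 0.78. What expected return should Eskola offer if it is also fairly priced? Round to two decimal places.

8.67%

MRP (SML slope) = (19.90% − 7.48%) / (2.10 − 0.64) = 12.42% / 1.46 = 8.5068%
R_f (intercept) = 7.48% − 0.64 × 8.5068% = 2.0356%
E(R_Eskola) = R_f + β × MRP = 2.0356% + 0.78 × 8.5068% = 8.67%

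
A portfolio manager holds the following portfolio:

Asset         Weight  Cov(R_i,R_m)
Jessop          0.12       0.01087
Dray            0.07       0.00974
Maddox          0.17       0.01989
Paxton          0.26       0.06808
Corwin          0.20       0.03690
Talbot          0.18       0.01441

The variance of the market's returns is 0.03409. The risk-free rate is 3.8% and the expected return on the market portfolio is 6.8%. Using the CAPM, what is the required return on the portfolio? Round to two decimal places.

6.71%

β_Jessop = 0.01087 / 0.03409 = 0.3189
β_Dray = 0.00974 / 0.03409 = 0.2857
β_Maddox = 0.01989 / 0.03409 = 0.5835
β_Paxton = 0.06808 / 0.03409 = 1.9971
β_Corwin = 0.03690 / 0.03409 = 1.0824
β_Talbot = 0.01441 / 0.03409 = 0.4227
β_P = Σ w_i β_i = 0.12×0.3189 + 0.07×0.2857 + 0.17×0.5835 + 0.26×1.9971 + 0.20×1.0824 + 0.18×0.4227 = 0.9693
MRP = 6.8% − 3.8% = 3.00%
E(R_P) = R_f + β_P × MRP = 3.8% + 0.9693 × 3.0% = 6.71%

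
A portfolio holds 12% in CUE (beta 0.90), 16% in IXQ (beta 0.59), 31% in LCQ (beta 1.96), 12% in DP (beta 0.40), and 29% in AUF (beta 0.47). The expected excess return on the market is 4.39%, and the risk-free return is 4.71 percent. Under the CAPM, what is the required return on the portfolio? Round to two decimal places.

9.07%

β_P = Σ w_i β_i = 0.12×0.90 + 0.16×0.59 + 0.31×1.96 + 0.12×0.40 + 0.29×0.47 = 0.9943
E(R_P) = R_f + β_P × MRP = 4.71% + 0.9943 × 4.39% = 9.07%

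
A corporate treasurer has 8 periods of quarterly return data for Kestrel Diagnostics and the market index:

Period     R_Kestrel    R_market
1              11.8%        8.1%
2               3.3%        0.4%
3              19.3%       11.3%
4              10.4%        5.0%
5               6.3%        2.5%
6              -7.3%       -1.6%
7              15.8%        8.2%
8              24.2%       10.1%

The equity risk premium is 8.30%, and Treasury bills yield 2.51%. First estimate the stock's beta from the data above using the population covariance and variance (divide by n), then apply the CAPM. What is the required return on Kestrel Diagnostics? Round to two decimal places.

19.03%

Mean R_i = (11.8 + 3.3 + 19.3 + 10.4 + 6.3 − 7.3 + 15.8 + 24.2) / 8 = 10.4750%
Mean R_m = (8.1 + 0.4 + 11.3 + 5.0 + 2.5 − 1.6 + 8.2 + 10.1) / 8 = 5.5000%
Σ(R_i − R̄_i)(R_m − R̄_m) = 307.5000  ⇒  Cov = 307.5000 / 8 = 38.4375
Σ(R_m − R̄_m)² = 154.5200  ⇒  Var(R_m) = 154.5200 / 8 = 19.3150
β = Cov / Var(R_m) = 38.4375 / 19.3150 = 1.9900
E(R) = R_f + β × MRP = 2.51% + 1.9900 × 8.30% = 19.03%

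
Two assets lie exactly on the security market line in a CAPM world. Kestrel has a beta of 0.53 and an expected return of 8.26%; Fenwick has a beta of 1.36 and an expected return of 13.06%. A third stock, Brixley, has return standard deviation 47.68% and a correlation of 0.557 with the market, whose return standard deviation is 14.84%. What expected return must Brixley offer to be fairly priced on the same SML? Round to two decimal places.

15.54%

MRP = (13.06% − 8.26%) / (1.36 − 0.53) = 5.7831%
R_f = 8.26% − 0.53 × 5.7831% = 5.1950%
β_Brixley = ρ·σ_i/σ_m = 0.557 × 47.68 / 14.84 = 1.7896
E(R_Brixley) = R_f + β × MRP = 5.1950% + 1.7896 × 5.7831% = 15.54%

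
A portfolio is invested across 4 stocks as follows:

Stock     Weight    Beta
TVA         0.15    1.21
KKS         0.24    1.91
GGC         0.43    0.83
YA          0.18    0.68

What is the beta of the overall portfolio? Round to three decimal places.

β_P = Σ w_i β_i = 0.15×1.21 + 0.24×1.91 + 0.43×0.83 + 0.18×0.68 = 1.1192

1.119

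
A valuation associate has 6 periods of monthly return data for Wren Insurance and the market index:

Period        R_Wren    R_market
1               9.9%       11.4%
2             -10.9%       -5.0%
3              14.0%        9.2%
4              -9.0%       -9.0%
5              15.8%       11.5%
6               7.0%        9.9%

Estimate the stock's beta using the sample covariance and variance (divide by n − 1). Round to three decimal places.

1.197

Mean R_i = (9.9 − 10.9 + 14.0 − 9.0 + 15.8 + 7.0) / 6 = 4.4667%
Mean R_m = (11.4 − 5.0 + 9.2 − 9.0 + 11.5 + 9.9) / 6 = 4.6667%
Σ(R_i − R̄_i)(R_m − R̄_m) = 503.0933  ⇒  Cov = 503.0933 / 5 = 100.6187
Σ(R_m − R̄_m)² = 420.1933  ⇒  Var(R_m) = 420.1933 / 5 = 84.0387
β = Cov / Var(R_m) = 100.6187 / 84.0387 = 1.1973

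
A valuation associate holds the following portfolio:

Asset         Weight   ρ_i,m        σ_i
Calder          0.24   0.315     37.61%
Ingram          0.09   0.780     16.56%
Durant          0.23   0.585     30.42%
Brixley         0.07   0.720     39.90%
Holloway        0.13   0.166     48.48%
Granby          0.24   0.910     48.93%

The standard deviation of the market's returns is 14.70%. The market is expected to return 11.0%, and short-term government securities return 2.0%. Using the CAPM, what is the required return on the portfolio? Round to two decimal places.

15.37%

β_Calder = 0.315 × 37.61% / 14.70% = 0.8059
β_Ingram = 0.780 × 16.56% / 14.70% = 0.8787
β_Durant = 0.585 × 30.42% / 14.70% = 1.2106
β_Brixley = 0.720 × 39.90% / 14.70% = 1.9543
β_Holloway = 0.166 × 48.48% / 14.70% = 0.5475
β_Granby = 0.910 × 48.93% / 14.70% = 3.0290
β_P = Σ w_i β_i = 0.24×0.8059 + 0.09×0.8787 + 0.23×1.2106 + 0.07×1.9543 + 0.13×0.5475 + 0.24×3.0290 = 1.4859
MRP = 11.0% − 2.0% = 9.00%
E(R_P) = R_f + β_P × MRP = 2.0% + 1.4859 × 9.0% = 15.37%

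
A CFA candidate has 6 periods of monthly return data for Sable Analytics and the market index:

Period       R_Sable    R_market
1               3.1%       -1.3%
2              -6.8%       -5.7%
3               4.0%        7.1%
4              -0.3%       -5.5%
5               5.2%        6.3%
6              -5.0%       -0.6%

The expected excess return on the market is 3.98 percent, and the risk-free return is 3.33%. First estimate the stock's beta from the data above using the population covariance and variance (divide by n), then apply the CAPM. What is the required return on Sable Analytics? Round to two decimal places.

Mean R_i = (3.1 − 6.8 + 4.0 − 0.3 + 5.2 − 5.0) / 6 = 0.0333%
Mean R_m = (-1.3 − 5.7 + 7.1 − 5.5 + 6.3 − 0.6) / 6 = 0.0500%
Σ(R_i − R̄_i)(R_m − R̄_m) = 100.5300  ⇒  Cov = 100.5300 / 6 = 16.7550
Σ(R_m − R̄_m)² = 154.8750  ⇒  Var(R_m) = 154.8750 / 6 = 25.8125
β = Cov / Var(R_m) = 16.7550 / 25.8125 = 0.6491
E(R) = R_f + β × MRP = 3.33% + 0.6491 × 3.98% = 5.91%

5.91%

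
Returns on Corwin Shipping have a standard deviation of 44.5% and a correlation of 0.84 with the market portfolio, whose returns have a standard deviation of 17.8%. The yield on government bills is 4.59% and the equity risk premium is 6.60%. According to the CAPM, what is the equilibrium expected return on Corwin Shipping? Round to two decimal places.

18.45%

β = ρ × σ_i / σ_m = 0.84 × 44.5% / 17.8% = 2.1000
E(R) = 4.59% + 2.1000 × 6.60% = 18.45%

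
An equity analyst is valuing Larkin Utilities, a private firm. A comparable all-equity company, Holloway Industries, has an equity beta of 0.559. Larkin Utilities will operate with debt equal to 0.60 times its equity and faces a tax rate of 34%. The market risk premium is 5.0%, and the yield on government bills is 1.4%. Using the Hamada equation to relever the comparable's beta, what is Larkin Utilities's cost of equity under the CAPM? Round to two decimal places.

β_L = β_U × [1 + (1 − t)(D/E)] = 0.559 × [1 + (1 − 0.34) × 0.60]
    = 0.559 × [1 + 0.66 × 0.60] = 0.559 × 1.3960 = 0.7804
E(R) = R_f + β_L × MRP = 1.4% + 0.7804 × 5.0% = 5.30%

5.30%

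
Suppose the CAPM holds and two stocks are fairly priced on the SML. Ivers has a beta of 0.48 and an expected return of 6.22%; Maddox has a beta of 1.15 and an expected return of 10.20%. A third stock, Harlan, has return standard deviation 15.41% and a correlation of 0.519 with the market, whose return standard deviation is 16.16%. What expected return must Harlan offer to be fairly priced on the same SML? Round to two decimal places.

6.31%

MRP = (10.20% − 6.22%) / (1.15 − 0.48) = 5.9403%
R_f = 6.22% − 0.48 × 5.9403% = 3.3687%
β_Harlan = ρ·σ_i/σ_m = 0.519 × 15.41 / 16.16 = 0.4949
E(R_Harlan) = R_f + β × MRP = 3.3687% + 0.4949 × 5.9403% = 6.31%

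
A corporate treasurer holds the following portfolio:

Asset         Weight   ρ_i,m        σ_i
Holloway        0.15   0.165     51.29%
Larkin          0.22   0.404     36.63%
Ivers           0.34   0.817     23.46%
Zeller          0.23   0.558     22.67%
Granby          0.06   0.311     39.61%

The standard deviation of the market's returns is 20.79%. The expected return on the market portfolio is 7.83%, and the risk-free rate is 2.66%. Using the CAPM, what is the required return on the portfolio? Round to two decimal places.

β_Holloway = 0.165 × 51.29% / 20.79% = 0.4071
β_Larkin = 0.404 × 36.63% / 20.79% = 0.7118
β_Ivers = 0.817 × 23.46% / 20.79% = 0.9219
β_Zeller = 0.558 × 22.67% / 20.79% = 0.6085
β_Granby = 0.311 × 39.61% / 20.79% = 0.5925
β_P = Σ w_i β_i = 0.15×0.4071 + 0.22×0.7118 + 0.34×0.9219 + 0.23×0.6085 + 0.06×0.5925 = 0.7066
MRP = 7.83% − 2.66% = 5.17%
E(R_P) = R_f + β_P × MRP = 2.66% + 0.7066 × 5.17% = 6.31%

6.31%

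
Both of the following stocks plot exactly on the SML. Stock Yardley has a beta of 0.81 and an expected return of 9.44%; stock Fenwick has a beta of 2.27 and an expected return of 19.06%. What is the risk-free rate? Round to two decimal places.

Both satisfy E(R) = R_f + β·MRP, so the slope of the SML is
MRP = (19.06% − 9.44%) / (2.27 − 0.81) = 9.62% / 1.46 = 6.5890%
R_f = E(R_Yardley) − β_Yardley·MRP = 9.44% − 0.81 × 6.5890% = 4.1029%

4.10%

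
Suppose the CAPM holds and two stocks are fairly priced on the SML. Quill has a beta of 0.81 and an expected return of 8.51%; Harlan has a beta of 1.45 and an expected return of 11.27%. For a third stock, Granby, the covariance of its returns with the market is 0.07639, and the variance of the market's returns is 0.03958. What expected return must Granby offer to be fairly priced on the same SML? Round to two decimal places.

MRP = (11.27% − 8.51%) / (1.45 − 0.81) = 4.3125%
R_f = 8.51% − 0.81 × 4.3125% = 5.0169%
β_Granby = Cov / Var(R_m) = 0.07639 / 0.03958 = 1.9300
E(R_Granby) = R_f + β × MRP = 5.0169% + 1.9300 × 4.3125% = 13.34%

13.34%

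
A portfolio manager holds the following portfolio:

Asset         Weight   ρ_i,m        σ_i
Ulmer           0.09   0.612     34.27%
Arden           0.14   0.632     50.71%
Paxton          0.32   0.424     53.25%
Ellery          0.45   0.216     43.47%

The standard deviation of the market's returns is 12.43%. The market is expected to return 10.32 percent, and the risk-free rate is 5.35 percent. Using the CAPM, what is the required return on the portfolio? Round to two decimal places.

12.48%

β_Ulmer = 0.612 × 34.27% / 12.43% = 1.6873
β_Arden = 0.632 × 50.71% / 12.43% = 2.5783
β_Paxton = 0.424 × 53.25% / 12.43% = 1.8164
β_Ellery = 0.216 × 43.47% / 12.43% = 0.7554
β_P = Σ w_i β_i = 0.09×1.6873 + 0.14×2.5783 + 0.32×1.8164 + 0.45×0.7554 = 1.4340
MRP = 10.32% − 5.35% = 4.97%
E(R_P) = R_f + β_P × MRP = 5.35% + 1.4340 × 4.97% = 12.48%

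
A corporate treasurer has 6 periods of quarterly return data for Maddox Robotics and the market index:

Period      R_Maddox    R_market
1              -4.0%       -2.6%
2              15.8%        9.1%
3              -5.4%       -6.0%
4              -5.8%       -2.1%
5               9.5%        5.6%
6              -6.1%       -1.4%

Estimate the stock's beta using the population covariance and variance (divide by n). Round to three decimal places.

Mean R_i = (-4.0 + 15.8 − 5.4 − 5.8 + 9.5 − 6.1) / 6 = 0.6667%
Mean R_m = (-2.6 + 9.1 − 6.0 − 2.1 + 5.6 − 1.4) / 6 = 0.4333%
Σ(R_i − R̄_i)(R_m − R̄_m) = 258.7667  ⇒  Cov = 258.7667 / 6 = 43.1278
Σ(R_m − R̄_m)² = 162.1733  ⇒  Var(R_m) = 162.1733 / 6 = 27.0289
β = Cov / Var(R_m) = 43.1278 / 27.0289 = 1.5956

1.596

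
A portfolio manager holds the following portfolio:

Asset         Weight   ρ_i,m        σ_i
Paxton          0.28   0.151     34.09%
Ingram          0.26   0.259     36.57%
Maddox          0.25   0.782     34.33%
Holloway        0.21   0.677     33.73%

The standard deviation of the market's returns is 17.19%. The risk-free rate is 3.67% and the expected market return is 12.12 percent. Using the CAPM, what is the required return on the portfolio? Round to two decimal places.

β_Paxton = 0.151 × 34.09% / 17.19% = 0.2995
β_Ingram = 0.259 × 36.57% / 17.19% = 0.5510
β_Maddox = 0.782 × 34.33% / 17.19% = 1.5617
β_Holloway = 0.677 × 33.73% / 17.19% = 1.3284
β_P = Σ w_i β_i = 0.28×0.2995 + 0.26×0.5510 + 0.25×1.5617 + 0.21×1.3284 = 0.8965
MRP = 12.12% − 3.67% = 8.45%
E(R_P) = R_f + β_P × MRP = 3.67% + 0.8965 × 8.45% = 11.25%

11.25%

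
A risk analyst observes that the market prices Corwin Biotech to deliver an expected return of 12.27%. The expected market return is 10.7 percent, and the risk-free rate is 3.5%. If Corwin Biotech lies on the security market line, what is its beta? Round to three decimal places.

1.218

MRP = 10.7% − 3.5% = 7.20%
β = (E(R) − R_f) / MRP = (12.27% − 3.5%) / 7.2% = 8.77% / 7.2% = 1.218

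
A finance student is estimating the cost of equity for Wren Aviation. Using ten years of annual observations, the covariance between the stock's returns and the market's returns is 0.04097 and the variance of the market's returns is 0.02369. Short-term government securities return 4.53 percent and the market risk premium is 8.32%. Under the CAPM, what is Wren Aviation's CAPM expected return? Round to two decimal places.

18.92%

β = Cov(R_i, R_m) / Var(R_m) = 0.04097 / 0.02369 = 1.7294
E(R) = R_f + β × MRP = 4.53% + 1.7294 × 8.32% = 18.92%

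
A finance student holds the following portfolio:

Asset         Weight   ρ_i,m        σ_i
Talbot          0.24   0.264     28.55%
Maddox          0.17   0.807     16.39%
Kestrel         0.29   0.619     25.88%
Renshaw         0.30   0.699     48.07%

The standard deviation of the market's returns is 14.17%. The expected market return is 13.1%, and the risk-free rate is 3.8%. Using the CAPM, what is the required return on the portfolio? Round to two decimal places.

16.13%

β_Talbot = 0.264 × 28.55% / 14.17% = 0.5319
β_Maddox = 0.807 × 16.39% / 14.17% = 0.9334
β_Kestrel = 0.619 × 25.88% / 14.17% = 1.1305
β_Renshaw = 0.699 × 48.07% / 14.17% = 2.3713
β_P = Σ w_i β_i = 0.24×0.5319 + 0.17×0.9334 + 0.29×1.1305 + 0.30×2.3713 = 1.3256
MRP = 13.1% − 3.8% = 9.30%
E(R_P) = R_f + β_P × MRP = 3.8% + 1.3256 × 9.3% = 16.13%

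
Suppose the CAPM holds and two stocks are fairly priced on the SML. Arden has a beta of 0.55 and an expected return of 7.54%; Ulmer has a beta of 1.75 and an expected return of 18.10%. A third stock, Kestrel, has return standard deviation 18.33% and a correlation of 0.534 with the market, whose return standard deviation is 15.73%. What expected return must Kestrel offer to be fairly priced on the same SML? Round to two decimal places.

8.18%

MRP = (18.10% − 7.54%) / (1.75 − 0.55) = 8.8000%
R_f = 7.54% − 0.55 × 8.8000% = 2.7000%
β_Kestrel = ρ·σ_i/σ_m = 0.534 × 18.33 / 15.73 = 0.6223
E(R_Kestrel) = R_f + β × MRP = 2.7000% + 0.6223 × 8.8000% = 8.18%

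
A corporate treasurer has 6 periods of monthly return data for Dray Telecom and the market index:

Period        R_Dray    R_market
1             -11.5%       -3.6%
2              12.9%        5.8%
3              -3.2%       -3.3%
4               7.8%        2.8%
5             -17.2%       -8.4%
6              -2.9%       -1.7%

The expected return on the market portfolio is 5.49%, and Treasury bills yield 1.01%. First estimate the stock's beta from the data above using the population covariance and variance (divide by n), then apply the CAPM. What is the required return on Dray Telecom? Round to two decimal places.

Mean R_i = (-11.5 + 12.9 − 3.2 + 7.8 − 17.2 − 2.9) / 6 = -2.3500%
Mean R_m = (-3.6 + 5.8 − 3.3 + 2.8 − 8.4 − 1.7) / 6 = -1.4000%
Σ(R_i − R̄_i)(R_m − R̄_m) = 278.2900  ⇒  Cov = 278.2900 / 6 = 46.3817
Σ(R_m − R̄_m)² = 127.0200  ⇒  Var(R_m) = 127.0200 / 6 = 21.1700
β = Cov / Var(R_m) = 46.3817 / 21.1700 = 2.1909
MRP = 5.49% − 1.01% = 4.48%
E(R) = R_f + β × MRP = 1.01% + 2.1909 × 4.48% = 10.83%

10.83%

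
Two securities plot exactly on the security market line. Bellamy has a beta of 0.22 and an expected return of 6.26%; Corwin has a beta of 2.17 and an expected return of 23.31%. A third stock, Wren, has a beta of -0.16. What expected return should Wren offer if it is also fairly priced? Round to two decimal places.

MRP (SML slope) = (23.31% − 6.26%) / (2.17 − 0.22) = 17.05% / 1.95 = 8.7436%
R_f (intercept) = 6.26% − 0.22 × 8.7436% = 4.3364%
E(R_Wren) = R_f + β × MRP = 4.3364% + -0.16 × 8.7436% = 2.94%

2.94%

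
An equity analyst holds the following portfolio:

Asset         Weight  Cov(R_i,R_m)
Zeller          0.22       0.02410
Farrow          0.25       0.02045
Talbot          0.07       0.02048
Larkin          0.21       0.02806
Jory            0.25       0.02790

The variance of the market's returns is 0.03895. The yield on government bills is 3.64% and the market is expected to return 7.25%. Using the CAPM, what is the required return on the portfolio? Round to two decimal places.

5.93%

β_Zeller = 0.02410 / 0.03895 = 0.6187
β_Farrow = 0.02045 / 0.03895 = 0.5250
β_Talbot = 0.02048 / 0.03895 = 0.5258
β_Larkin = 0.02806 / 0.03895 = 0.7204
β_Jory = 0.02790 / 0.03895 = 0.7163
β_P = Σ w_i β_i = 0.22×0.6187 + 0.25×0.5250 + 0.07×0.5258 + 0.21×0.7204 + 0.25×0.7163 = 0.6345
MRP = 7.25% − 3.64% = 3.61%
E(R_P) = R_f + β_P × MRP = 3.64% + 0.6345 × 3.61% = 5.93%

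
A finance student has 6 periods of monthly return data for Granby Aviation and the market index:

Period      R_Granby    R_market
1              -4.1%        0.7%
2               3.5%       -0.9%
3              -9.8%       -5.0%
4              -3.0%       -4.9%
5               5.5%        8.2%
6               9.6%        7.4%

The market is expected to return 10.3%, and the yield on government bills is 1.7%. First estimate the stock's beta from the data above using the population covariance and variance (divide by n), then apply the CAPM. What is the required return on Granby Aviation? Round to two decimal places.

10.56%

Mean R_i = (-4.1 + 3.5 − 9.8 − 3.0 + 5.5 + 9.6) / 6 = 0.2833%
Mean R_m = (0.7 − 0.9 − 5.0 − 4.9 + 8.2 + 7.4) / 6 = 0.9167%
Σ(R_i − R̄_i)(R_m − R̄_m) = 172.2617  ⇒  Cov = 172.2617 / 6 = 28.7103
Σ(R_m − R̄_m)² = 167.2683  ⇒  Var(R_m) = 167.2683 / 6 = 27.8781
β = Cov / Var(R_m) = 28.7103 / 27.8781 = 1.0299
MRP = 10.3% − 1.7% = 8.60%
E(R) = R_f + β × MRP = 1.7% + 1.0299 × 8.6% = 10.56%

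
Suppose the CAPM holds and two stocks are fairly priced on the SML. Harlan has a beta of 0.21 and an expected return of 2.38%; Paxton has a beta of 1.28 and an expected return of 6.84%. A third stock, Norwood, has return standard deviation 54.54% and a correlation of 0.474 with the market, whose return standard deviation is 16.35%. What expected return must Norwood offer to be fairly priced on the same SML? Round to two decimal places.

MRP = (6.84% − 2.38%) / (1.28 − 0.21) = 4.1682%
R_f = 2.38% − 0.21 × 4.1682% = 1.5047%
β_Norwood = ρ·σ_i/σ_m = 0.474 × 54.54 / 16.35 = 1.5812
E(R_Norwood) = R_f + β × MRP = 1.5047% + 1.5812 × 4.1682% = 8.10%

8.10%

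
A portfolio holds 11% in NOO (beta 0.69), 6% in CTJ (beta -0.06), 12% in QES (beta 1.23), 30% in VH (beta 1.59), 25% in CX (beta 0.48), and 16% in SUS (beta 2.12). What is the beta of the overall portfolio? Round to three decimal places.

1.156

β_P = Σ w_i β_i = 0.11×0.69 + 0.06×-0.06 + 0.12×1.23 + 0.30×1.59 + 0.25×0.48 + 0.16×2.12 = 1.1561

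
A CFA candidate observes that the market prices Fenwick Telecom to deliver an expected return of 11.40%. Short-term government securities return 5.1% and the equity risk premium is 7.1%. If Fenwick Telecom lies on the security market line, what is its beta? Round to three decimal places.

β = (E(R) − R_f) / MRP = (11.40% − 5.1%) / 7.1% = 6.30% / 7.1% = 0.887

0.887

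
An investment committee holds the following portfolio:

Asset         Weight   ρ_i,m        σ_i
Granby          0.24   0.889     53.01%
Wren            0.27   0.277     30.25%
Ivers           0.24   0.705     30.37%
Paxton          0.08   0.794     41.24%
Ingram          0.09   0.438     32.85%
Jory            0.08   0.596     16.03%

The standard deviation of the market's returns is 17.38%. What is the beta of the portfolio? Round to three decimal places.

β_Granby = 0.889 × 53.01% / 17.38% = 2.7115
β_Wren = 0.277 × 30.25% / 17.38% = 0.4821
β_Ivers = 0.705 × 30.37% / 17.38% = 1.2319
β_Paxton = 0.794 × 41.24% / 17.38% = 1.8840
β_Ingram = 0.438 × 32.85% / 17.38% = 0.8279
β_Jory = 0.596 × 16.03% / 17.38% = 0.5497
β_P = Σ w_i β_i = 0.24×2.7115 + 0.27×0.4821 + 0.24×1.2319 + 0.08×1.8840 + 0.09×0.8279 + 0.08×0.5497 = 1.3458

1.346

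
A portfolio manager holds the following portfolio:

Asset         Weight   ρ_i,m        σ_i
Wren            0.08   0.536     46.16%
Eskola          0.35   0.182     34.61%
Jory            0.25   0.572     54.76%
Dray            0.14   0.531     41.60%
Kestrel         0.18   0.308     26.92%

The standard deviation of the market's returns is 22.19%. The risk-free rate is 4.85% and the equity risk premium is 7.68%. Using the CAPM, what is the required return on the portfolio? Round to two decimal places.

10.60%

β_Wren = 0.536 × 46.16% / 22.19% = 1.1150
β_Eskola = 0.182 × 34.61% / 22.19% = 0.2839
β_Jory = 0.572 × 54.76% / 22.19% = 1.4116
β_Dray = 0.531 × 41.60% / 22.19% = 0.9955
β_Kestrel = 0.308 × 26.92% / 22.19% = 0.3737
β_P = Σ w_i β_i = 0.08×1.1150 + 0.35×0.2839 + 0.25×1.4116 + 0.14×0.9955 + 0.18×0.3737 = 0.7481
E(R_P) = R_f + β_P × MRP = 4.85% + 0.7481 × 7.68% = 10.60%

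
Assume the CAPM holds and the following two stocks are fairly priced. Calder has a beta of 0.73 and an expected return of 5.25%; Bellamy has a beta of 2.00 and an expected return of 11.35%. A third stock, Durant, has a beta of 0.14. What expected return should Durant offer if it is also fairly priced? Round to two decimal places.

MRP (SML slope) = (11.35% − 5.25%) / (2.00 − 0.73) = 6.10% / 1.27 = 4.8031%
R_f (intercept) = 5.25% − 0.73 × 4.8031% = 1.7437%
E(R_Durant) = R_f + β × MRP = 1.7437% + 0.14 × 4.8031% = 2.42%

2.42%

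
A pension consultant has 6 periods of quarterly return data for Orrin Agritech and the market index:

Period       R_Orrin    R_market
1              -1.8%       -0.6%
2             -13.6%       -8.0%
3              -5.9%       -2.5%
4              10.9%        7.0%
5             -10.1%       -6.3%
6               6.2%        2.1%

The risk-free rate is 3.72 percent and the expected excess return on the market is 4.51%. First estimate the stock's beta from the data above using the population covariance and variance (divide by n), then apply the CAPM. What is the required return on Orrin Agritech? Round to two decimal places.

11.36%

Mean R_i = (-1.8 − 13.6 − 5.9 + 10.9 − 10.1 + 6.2) / 6 = -2.3833%
Mean R_m = (-0.6 − 8.0 − 2.5 + 7.0 − 6.3 + 2.1) / 6 = -1.3833%
Σ(R_i − R̄_i)(R_m − R̄_m) = 257.7983  ⇒  Cov = 257.7983 / 6 = 42.9664
Σ(R_m − R̄_m)² = 152.2283  ⇒  Var(R_m) = 152.2283 / 6 = 25.3714
β = Cov / Var(R_m) = 42.9664 / 25.3714 = 1.6935
E(R) = R_f + β × MRP = 3.72% + 1.6935 × 4.51% = 11.36%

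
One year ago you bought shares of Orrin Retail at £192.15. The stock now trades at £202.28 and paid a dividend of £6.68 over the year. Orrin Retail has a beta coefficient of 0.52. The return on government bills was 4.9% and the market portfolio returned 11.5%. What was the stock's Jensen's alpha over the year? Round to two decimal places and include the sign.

+0.42%

Realised HPR = (P1 + D1 − P0) / P0 = (202.28 + 6.68 − 192.15) / 192.15 = 16.81 / 192.15 = 8.7484%
MRP = 11.5% − 4.9% = 6.60%
CAPM required = R_f + β·MRP = 4.9% + 0.52 × 6.6% = 8.3320%
α = realised − required = 8.7484% − 8.3320% = +0.42%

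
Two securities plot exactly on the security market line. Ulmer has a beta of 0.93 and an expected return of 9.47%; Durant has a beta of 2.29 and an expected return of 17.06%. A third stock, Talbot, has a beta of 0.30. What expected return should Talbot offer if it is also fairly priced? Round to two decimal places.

5.95%

MRP (SML slope) = (17.06% − 9.47%) / (2.29 − 0.93) = 7.59% / 1.36 = 5.5809%
R_f (intercept) = 9.47% − 0.93 × 5.5809% = 4.2798%
E(R_Talbot) = R_f + β × MRP = 4.2798% + 0.30 × 5.5809% = 5.95%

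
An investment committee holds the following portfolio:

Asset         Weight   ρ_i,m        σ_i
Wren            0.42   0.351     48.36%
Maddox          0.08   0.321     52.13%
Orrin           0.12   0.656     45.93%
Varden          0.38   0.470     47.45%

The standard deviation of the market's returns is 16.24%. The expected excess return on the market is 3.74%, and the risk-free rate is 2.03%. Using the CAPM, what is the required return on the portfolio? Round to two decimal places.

β_Wren = 0.351 × 48.36% / 16.24% = 1.0452
β_Maddox = 0.321 × 52.13% / 16.24% = 1.0304
β_Orrin = 0.656 × 45.93% / 16.24% = 1.8553
β_Varden = 0.470 × 47.45% / 16.24% = 1.3732
β_P = Σ w_i β_i = 0.42×1.0452 + 0.08×1.0304 + 0.12×1.8553 + 0.38×1.3732 = 1.2659
E(R_P) = R_f + β_P × MRP = 2.03% + 1.2659 × 3.74% = 6.76%

6.76%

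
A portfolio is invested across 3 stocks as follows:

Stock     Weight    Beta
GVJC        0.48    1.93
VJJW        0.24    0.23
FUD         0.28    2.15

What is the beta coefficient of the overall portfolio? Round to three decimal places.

1.584

β_P = Σ w_i β_i = 0.48×1.93 + 0.24×0.23 + 0.28×2.15 = 1.5836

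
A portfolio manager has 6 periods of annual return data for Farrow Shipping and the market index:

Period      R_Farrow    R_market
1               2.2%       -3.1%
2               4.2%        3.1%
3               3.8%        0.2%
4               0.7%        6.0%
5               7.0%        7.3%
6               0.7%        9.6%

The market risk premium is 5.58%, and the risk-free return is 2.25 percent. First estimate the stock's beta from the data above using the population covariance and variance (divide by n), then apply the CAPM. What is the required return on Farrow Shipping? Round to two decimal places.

2.12%

Mean R_i = (2.2 + 4.2 + 3.8 + 0.7 + 7.0 + 0.7) / 6 = 3.1000%
Mean R_m = (-3.1 + 3.1 + 0.2 + 6.0 + 7.3 + 9.6) / 6 = 3.8500%
Σ(R_i − R̄_i)(R_m − R̄_m) = -2.6300  ⇒  Cov = -2.6300 / 6 = -0.4383
Σ(R_m − R̄_m)² = 111.7750  ⇒  Var(R_m) = 111.7750 / 6 = 18.6292
β = Cov / Var(R_m) = -0.4383 / 18.6292 = -0.0235
E(R) = R_f + β × MRP = 2.25% + -0.0235 × 5.58% = 2.12%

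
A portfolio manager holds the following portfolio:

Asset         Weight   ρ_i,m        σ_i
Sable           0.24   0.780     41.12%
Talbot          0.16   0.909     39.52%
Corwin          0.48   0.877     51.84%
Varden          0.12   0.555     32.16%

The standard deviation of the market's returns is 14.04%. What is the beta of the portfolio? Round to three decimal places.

β_Sable = 0.780 × 41.12% / 14.04% = 2.2844
β_Talbot = 0.909 × 39.52% / 14.04% = 2.5587
β_Corwin = 0.877 × 51.84% / 14.04% = 3.2382
β_Varden = 0.555 × 32.16% / 14.04% = 1.2713
β_P = Σ w_i β_i = 0.24×2.2844 + 0.16×2.5587 + 0.48×3.2382 + 0.12×1.2713 = 2.6645

2.665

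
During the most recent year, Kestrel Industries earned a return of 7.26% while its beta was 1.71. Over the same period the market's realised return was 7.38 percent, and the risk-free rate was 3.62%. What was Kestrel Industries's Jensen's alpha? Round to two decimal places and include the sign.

Market excess return = 7.38% − 3.62% = 3.76%
CAPM benchmark = R_f + β(R_m − R_f) = 3.62% + 1.71 × 3.76% = 10.0496%
α = actual − benchmark = 7.26% − 10.0496% = -2.79%

-2.79%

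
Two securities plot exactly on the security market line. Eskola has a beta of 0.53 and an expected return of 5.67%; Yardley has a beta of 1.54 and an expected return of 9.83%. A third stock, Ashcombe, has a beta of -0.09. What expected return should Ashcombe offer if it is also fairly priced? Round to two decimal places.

MRP (SML slope) = (9.83% − 5.67%) / (1.54 − 0.53) = 4.16% / 1.01 = 4.1188%
R_f (intercept) = 5.67% − 0.53 × 4.1188% = 3.4870%
E(R_Ashcombe) = R_f + β × MRP = 3.4870% + -0.09 × 4.1188% = 3.12%

3.12%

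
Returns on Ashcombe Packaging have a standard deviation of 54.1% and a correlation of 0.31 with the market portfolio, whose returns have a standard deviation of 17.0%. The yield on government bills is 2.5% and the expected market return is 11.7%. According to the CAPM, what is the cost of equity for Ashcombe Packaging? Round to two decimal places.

β = ρ × σ_i / σ_m = 0.31 × 54.1% / 17.0% = 0.9865
MRP = 11.7% − 2.5% = 9.20%
E(R) = 2.5% + 0.9865 × 9.2% = 11.58%

11.58%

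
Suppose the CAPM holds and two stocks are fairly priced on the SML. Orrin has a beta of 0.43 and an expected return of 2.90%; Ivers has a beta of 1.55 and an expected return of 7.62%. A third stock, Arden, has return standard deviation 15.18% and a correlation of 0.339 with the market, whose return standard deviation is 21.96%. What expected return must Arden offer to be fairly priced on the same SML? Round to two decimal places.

2.08%

MRP = (7.62% − 2.90%) / (1.55 − 0.43) = 4.2143%
R_f = 2.90% − 0.43 × 4.2143% = 1.0879%
β_Arden = ρ·σ_i/σ_m = 0.339 × 15.18 / 21.96 = 0.2343
E(R_Arden) = R_f + β × MRP = 1.0879% + 0.2343 × 4.2143% = 2.08%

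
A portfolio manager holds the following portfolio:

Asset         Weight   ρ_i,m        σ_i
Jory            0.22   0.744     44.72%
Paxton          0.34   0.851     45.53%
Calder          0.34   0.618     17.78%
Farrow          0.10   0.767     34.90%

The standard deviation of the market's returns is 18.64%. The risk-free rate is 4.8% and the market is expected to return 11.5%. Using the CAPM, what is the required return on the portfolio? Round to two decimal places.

β_Jory = 0.744 × 44.72% / 18.64% = 1.7850
β_Paxton = 0.851 × 45.53% / 18.64% = 2.0786
β_Calder = 0.618 × 17.78% / 18.64% = 0.5895
β_Farrow = 0.767 × 34.90% / 18.64% = 1.4361
β_P = Σ w_i β_i = 0.22×1.7850 + 0.34×2.0786 + 0.34×0.5895 + 0.10×1.4361 = 1.4435
MRP = 11.5% − 4.8% = 6.70%
E(R_P) = R_f + β_P × MRP = 4.8% + 1.4435 × 6.7% = 14.47%

14.47%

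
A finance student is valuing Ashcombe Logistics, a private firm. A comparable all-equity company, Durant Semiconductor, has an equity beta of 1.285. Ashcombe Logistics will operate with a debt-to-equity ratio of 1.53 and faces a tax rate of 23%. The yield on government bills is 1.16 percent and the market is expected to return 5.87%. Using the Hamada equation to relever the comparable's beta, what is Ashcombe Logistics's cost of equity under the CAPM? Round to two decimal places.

14.34%

β_L = β_U × [1 + (1 − t)(D/E)] = 1.285 × [1 + (1 − 0.23) × 1.53]
    = 1.285 × [1 + 0.77 × 1.53] = 1.285 × 2.1781 = 2.7989
MRP = 5.87% − 1.16% = 4.71%
E(R) = R_f + β_L × MRP = 1.16% + 2.7989 × 4.71% = 14.34%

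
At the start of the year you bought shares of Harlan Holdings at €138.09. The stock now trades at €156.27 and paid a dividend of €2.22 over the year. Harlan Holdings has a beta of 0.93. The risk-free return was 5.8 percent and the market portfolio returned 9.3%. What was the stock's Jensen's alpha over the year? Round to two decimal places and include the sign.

+5.72%

Realised HPR = (P1 + D1 − P0) / P0 = (156.27 + 2.22 − 138.09) / 138.09 = 20.40 / 138.09 = 14.7730%
MRP = 9.3% − 5.8% = 3.50%
CAPM required = R_f + β·MRP = 5.8% + 0.93 × 3.5% = 9.0550%
α = realised − required = 14.7730% − 9.0550% = +5.72%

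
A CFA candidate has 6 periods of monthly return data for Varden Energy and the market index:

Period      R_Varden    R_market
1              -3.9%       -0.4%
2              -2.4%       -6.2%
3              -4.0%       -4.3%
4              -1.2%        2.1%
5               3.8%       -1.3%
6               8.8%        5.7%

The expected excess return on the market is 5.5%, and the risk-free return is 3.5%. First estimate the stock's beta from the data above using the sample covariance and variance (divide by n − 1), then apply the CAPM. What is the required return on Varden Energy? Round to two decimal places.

8.09%

Mean R_i = (-3.9 − 2.4 − 4.0 − 1.2 + 3.8 + 8.8) / 6 = 0.1833%
Mean R_m = (-0.4 − 6.2 − 4.3 + 2.1 − 1.3 + 5.7) / 6 = -0.7333%
Σ(R_i − R̄_i)(R_m − R̄_m) = 77.1467  ⇒  Cov = 77.1467 / 5 = 15.4293
Σ(R_m − R̄_m)² = 92.4533  ⇒  Var(R_m) = 92.4533 / 5 = 18.4907
β = Cov / Var(R_m) = 15.4293 / 18.4907 = 0.8344
E(R) = R_f + β × MRP = 3.5% + 0.8344 × 5.5% = 8.09%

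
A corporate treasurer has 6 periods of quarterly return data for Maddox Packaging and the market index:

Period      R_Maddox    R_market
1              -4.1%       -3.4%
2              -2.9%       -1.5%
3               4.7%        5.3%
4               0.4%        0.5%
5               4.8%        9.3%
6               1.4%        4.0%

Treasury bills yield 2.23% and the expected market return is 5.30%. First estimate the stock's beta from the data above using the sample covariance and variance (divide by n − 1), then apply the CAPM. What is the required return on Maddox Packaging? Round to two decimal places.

4.54%

Mean R_i = (-4.1 − 2.9 + 4.7 + 0.4 + 4.8 + 1.4) / 6 = 0.7167%
Mean R_m = (-3.4 − 1.5 + 5.3 + 0.5 + 9.3 + 4.0) / 6 = 2.3667%
Σ(R_i − R̄_i)(R_m − R̄_m) = 83.4633  ⇒  Cov = 83.4633 / 5 = 16.6927
Σ(R_m − R̄_m)² = 111.0333  ⇒  Var(R_m) = 111.0333 / 5 = 22.2067
β = Cov / Var(R_m) = 16.6927 / 22.2067 = 0.7517
MRP = 5.30% − 2.23% = 3.07%
E(R) = R_f + β × MRP = 2.23% + 0.7517 × 3.07% = 4.54%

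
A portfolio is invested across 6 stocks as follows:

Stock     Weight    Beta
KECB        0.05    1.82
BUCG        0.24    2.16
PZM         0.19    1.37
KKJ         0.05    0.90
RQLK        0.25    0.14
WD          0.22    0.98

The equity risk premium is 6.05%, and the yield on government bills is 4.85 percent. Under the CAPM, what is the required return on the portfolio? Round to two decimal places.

11.90%

β_P = Σ w_i β_i = 0.05×1.82 + 0.24×2.16 + 0.19×1.37 + 0.05×0.90 + 0.25×0.14 + 0.22×0.98 = 1.1653
E(R_P) = R_f + β_P × MRP = 4.85% + 1.1653 × 6.05% = 11.90%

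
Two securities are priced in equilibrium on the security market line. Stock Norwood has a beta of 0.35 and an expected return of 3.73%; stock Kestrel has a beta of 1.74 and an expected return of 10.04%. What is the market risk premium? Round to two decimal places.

Both satisfy E(R) = R_f + β·MRP, so the slope of the SML is
MRP = (10.04% − 3.73%) / (1.74 − 0.35) = 6.31% / 1.39 = 4.5396%

4.54%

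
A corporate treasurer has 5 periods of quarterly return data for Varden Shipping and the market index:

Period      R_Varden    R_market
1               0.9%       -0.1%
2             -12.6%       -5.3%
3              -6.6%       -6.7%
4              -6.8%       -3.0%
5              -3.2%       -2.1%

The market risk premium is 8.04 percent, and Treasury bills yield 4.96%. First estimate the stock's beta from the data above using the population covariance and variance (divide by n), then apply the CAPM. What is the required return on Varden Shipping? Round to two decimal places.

16.97%

Mean R_i = (0.9 − 12.6 − 6.6 − 6.8 − 3.2) / 5 = -5.6600%
Mean R_m = (-0.1 − 5.3 − 6.7 − 3.0 − 2.1) / 5 = -3.4400%
Σ(R_i − R̄_i)(R_m − R̄_m) = 40.6780  ⇒  Cov = 40.6780 / 5 = 8.1356
Σ(R_m − R̄_m)² = 27.2320  ⇒  Var(R_m) = 27.2320 / 5 = 5.4464
β = Cov / Var(R_m) = 8.1356 / 5.4464 = 1.4938
E(R) = R_f + β × MRP = 4.96% + 1.4938 × 8.04% = 16.97%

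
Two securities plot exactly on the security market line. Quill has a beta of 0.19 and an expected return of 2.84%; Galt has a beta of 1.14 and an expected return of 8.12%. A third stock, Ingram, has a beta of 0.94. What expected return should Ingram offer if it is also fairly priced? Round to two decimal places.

MRP (SML slope) = (8.12% − 2.84%) / (1.14 − 0.19) = 5.28% / 0.95 = 5.5579%
R_f (intercept) = 2.84% − 0.19 × 5.5579% = 1.7840%
E(R_Ingram) = R_f + β × MRP = 1.7840% + 0.94 × 5.5579% = 7.01%

7.01%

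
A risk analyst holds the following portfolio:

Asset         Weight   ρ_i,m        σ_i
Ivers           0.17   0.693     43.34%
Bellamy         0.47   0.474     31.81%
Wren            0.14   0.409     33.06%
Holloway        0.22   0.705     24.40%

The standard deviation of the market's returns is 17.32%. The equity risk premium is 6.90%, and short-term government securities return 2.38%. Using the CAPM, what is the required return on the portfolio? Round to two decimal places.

9.50%

β_Ivers = 0.693 × 43.34% / 17.32% = 1.7341
β_Bellamy = 0.474 × 31.81% / 17.32% = 0.8706
β_Wren = 0.409 × 33.06% / 17.32% = 0.7807
β_Holloway = 0.705 × 24.40% / 17.32% = 0.9932
β_P = Σ w_i β_i = 0.17×1.7341 + 0.47×0.8706 + 0.14×0.7807 + 0.22×0.9932 = 1.0318
E(R_P) = R_f + β_P × MRP = 2.38% + 1.0318 × 6.90% = 9.50%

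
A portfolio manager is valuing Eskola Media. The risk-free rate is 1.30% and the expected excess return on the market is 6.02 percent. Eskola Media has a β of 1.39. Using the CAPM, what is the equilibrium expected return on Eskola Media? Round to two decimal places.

E(R) = R_f + β × MRP = 1.30% + 1.39 × 6.02% = 9.67%

9.67%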